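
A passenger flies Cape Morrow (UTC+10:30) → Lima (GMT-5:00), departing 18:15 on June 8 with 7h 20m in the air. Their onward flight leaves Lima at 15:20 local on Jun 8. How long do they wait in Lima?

Convert departure to UTC: 18:15 − 10:30 = 07:45 UTC on Jun 8.
Add 7 hours 20 minutes flight time → 15:05 UTC.
Lima is UTC−5:00, so local arrival = 15:05 − 5:00 = 10:05 on Jun 8.
Layover = 15:20 − 10:05 = 5 hours 15 minutes.

5 hours 15 minutes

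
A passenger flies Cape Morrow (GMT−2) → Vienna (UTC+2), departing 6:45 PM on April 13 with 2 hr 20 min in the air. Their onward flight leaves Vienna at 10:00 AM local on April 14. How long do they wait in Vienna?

8 hours 55 minutes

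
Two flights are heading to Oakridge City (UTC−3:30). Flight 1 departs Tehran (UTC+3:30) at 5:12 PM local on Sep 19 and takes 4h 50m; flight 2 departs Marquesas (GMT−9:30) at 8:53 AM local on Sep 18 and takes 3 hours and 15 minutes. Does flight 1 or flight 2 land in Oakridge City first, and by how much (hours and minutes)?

the second, by 20 hours 54 minutes

Flight 1 in UTC: 5:12 PM − 3:30 = 1:42 PM on Sep 19.
+4 hours 50 minutes → arrive 6:32 PM UTC on Sep 19.
Flight 2 in UTC: 8:53 AM + 9:30 = 6:23 PM on Sep 18.
+3 hours 15 minutes → arrive 9:38 PM UTC on Sep 18.
Flight 2 lands earlier by 20 hours 54 minutes.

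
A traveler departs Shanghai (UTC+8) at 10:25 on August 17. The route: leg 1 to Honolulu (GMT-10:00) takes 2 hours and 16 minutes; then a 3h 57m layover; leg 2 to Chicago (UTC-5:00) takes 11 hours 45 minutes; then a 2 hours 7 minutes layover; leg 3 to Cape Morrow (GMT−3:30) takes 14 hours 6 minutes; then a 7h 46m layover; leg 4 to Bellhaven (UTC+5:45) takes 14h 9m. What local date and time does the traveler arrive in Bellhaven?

16:16 on August 19

Convert departure to UTC: 10:25 − 8:00 = 02:25 UTC on Aug 17.
Add 2 hours and 16 minutes leg 1 → 04:41 UTC.
Add 3 hours 57 minutes layover in Honolulu → 08:38 UTC.
Add 11 hours and 45 minutes leg 2 → 20:23 UTC.
Add 2 hours 7 minutes layover in Chicago → 22:30 UTC.
Add 14 hours 6 minutes leg 3 → 12:36 UTC (Aug 18).
Add 7 hours 46 minutes layover in Cape Morrow → 20:22 UTC.
Add 14 hours and 9 minutes leg 4 → 10:31 UTC (Aug 19).
Bellhaven is UTC+5:45, so local arrival = 10:31 + 5:45 = 16:16 on Aug 19.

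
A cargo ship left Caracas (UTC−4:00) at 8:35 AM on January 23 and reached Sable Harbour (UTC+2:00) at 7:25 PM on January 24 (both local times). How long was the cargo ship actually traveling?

Sable Harbour is 6:00 ahead of Caracas.
Clock-face elapsed time (ignoring zones) is 34 hours 50 minutes.
Actual elapsed = 34 hours 50 minutes − 6:00 = 28 hours 50 minutes.

28 hours 50 minutes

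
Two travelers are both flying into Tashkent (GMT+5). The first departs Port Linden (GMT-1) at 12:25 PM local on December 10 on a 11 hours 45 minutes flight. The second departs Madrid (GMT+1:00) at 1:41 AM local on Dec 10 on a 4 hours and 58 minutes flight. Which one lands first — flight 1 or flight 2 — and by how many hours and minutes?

Flight 1 in UTC: 12:25 PM + 1:00 = 1:25 PM on Dec 10.
+11 hours and 45 minutes → arrive 1:10 AM UTC on Dec 11.
Flight 2 in UTC: 1:41 AM − 1:00 = 12:41 AM on Dec 10.
+4 hours and 58 minutes → arrive 5:39 AM UTC on Dec 10.
Flight 2 lands earlier by 19 hours 31 minutes.

the second, by 19 hours 31 minutes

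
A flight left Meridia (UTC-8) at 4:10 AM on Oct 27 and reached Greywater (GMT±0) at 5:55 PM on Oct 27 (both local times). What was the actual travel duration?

Departure in UTC: 4:10 AM + 8:00 = 12:10 PM on Oct 27.
Arrival is already UTC: 5:55 PM on Oct 27.
Elapsed = 5:55 PM − 12:10 PM = 5 hours 45 minutes.

5 hours 45 minutes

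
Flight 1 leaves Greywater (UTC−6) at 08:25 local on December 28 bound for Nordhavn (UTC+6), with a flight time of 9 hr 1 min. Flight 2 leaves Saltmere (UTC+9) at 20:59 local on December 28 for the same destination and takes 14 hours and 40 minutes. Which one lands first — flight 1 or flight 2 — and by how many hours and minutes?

Flight 1 in UTC: 08:25 + 6:00 = 14:25 on Dec 28.
+9 hours 1 minute → arrive 23:26 UTC on Dec 28.
Flight 2 in UTC: 20:59 − 9:00 = 11:59 on Dec 28.
+14 hours and 40 minutes → arrive 02:39 UTC on Dec 29.
Flight 1 lands earlier by 3 hours 13 minutes.

the first, by 3 hours 13 minutes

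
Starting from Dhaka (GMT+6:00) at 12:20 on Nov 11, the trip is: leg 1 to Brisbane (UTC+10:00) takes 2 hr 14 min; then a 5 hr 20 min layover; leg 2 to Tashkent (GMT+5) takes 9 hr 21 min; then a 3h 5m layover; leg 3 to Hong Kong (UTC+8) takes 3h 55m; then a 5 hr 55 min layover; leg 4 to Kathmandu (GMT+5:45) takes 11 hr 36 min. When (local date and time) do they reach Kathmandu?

Convert departure to UTC: 12:20 − 6:00 = 06:20 UTC on Nov 11.
Add 2 hours and 14 minutes leg 1 → 08:34 UTC.
Add 5 hours and 20 minutes layover in Brisbane → 13:54 UTC.
Add 9 hours 21 minutes leg 2 → 23:15 UTC.
Add 3 hours and 5 minutes layover in Tashkent → 02:20 UTC (Nov 12).
Add 3 hours and 55 minutes leg 3 → 06:15 UTC.
Add 5 hours 55 minutes layover in Hong Kong → 12:10 UTC.
Add 11 hours and 36 minutes leg 4 → 23:46 UTC.
Kathmandu is UTC+5:45, so local arrival = 23:46 + 5:45 = 05:31 on Nov 13.

05:31 on Nov 13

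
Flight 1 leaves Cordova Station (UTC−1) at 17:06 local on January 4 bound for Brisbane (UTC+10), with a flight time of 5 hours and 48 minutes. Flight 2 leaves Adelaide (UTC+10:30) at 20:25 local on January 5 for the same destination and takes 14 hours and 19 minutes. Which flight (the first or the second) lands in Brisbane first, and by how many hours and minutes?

Flight 1 in UTC: 17:06 + 1:00 = 18:06 on Jan 4.
+5 hours and 48 minutes → arrive 23:54 UTC on Jan 4.
Flight 2 in UTC: 20:25 − 10:30 = 09:55 on Jan 5.
+14 hours 19 minutes → arrive 00:14 UTC on Jan 6.
Flight 1 lands earlier by 24 hours 20 minutes.

the first, by 24 hours 20 minutes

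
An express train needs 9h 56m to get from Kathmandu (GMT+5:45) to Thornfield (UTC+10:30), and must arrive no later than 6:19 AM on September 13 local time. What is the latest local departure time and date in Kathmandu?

Target arrival in UTC: 6:19 AM − 10:30 = 7:49 PM on Sep 12.
Subtract 9 hours and 56 minutes → departure 9:53 AM UTC on Sep 12.
Kathmandu is UTC+5:45: 9:53 AM + 5:45 = 3:38 PM on Sep 12.

3:38 PM on September 12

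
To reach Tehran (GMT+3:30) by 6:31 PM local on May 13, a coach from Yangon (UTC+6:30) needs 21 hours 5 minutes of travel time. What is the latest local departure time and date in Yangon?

12:26 AM on May 13

Target arrival in UTC: 6:31 PM − 3:30 = 3:01 PM on May 13.
Subtract 21 hours 5 minutes → departure 5:56 PM UTC on May 12.
Yangon is UTC+6:30: 5:56 PM + 6:30 = 12:26 AM on May 13.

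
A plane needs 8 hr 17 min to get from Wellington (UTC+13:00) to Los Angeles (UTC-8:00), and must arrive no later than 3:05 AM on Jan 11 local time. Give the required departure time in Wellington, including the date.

3:48 PM on January 11

Target arrival in UTC: 3:05 AM + 8:00 = 11:05 AM on Jan 11.
Subtract 8 hours 17 minutes → departure 2:48 AM UTC on Jan 11.
Wellington is UTC+13:00: 2:48 AM + 13:00 = 3:48 PM on Jan 11.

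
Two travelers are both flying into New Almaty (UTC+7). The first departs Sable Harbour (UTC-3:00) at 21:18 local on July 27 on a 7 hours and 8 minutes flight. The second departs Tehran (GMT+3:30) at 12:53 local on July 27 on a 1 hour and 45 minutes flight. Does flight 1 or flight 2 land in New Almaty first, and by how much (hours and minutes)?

Flight 1 in UTC: 21:18 + 3:00 = 00:18 on Jul 28.
+7 hours 8 minutes → arrive 07:26 UTC on Jul 28.
Flight 2 in UTC: 12:53 − 3:30 = 09:23 on Jul 27.
+1 hour 45 minutes → arrive 11:08 UTC on Jul 27.
Flight 2 lands earlier by 20 hours 18 minutes.

the second, by 20 hours 18 minutes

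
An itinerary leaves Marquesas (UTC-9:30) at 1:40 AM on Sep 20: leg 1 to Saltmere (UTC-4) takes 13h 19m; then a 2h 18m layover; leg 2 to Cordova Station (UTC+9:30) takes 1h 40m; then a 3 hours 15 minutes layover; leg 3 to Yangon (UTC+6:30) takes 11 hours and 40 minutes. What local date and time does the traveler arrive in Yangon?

Convert departure to UTC: 1:40 AM + 9:30 = 11:10 AM UTC on Sep 20.
Add 13 hours and 19 minutes leg 1 → 12:29 AM UTC (Sep 21).
Add 2 hours and 18 minutes layover in Saltmere → 2:47 AM UTC.
Add 1 hour 40 minutes leg 2 → 4:27 AM UTC.
Add 3 hours 15 minutes layover in Cordova Station → 7:42 AM UTC.
Add 11 hours 40 minutes leg 3 → 7:22 PM UTC.
Yangon is UTC+6:30, so local arrival = 7:22 PM + 6:30 = 1:52 AM on Sep 22.

1:52 AM on September 22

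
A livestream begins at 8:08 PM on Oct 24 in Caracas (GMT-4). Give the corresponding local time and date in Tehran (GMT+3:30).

3:38 AM on Oct 25

Tehran is 7:30 ahead of Caracas.
Shift by the zone difference: 8:08 PM + 7:30 = 3:38 AM on Oct 25 in Tehran.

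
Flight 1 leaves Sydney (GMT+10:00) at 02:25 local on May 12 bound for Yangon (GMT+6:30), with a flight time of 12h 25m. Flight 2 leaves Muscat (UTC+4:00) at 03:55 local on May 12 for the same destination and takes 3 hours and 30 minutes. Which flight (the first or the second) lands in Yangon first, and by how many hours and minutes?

Flight 1 in UTC: 02:25 − 10:00 = 16:25 on May 11.
+12 hours and 25 minutes → arrive 04:50 UTC on May 12.
Flight 2 in UTC: 03:55 − 4:00 = 23:55 on May 11.
+3 hours 30 minutes → arrive 03:25 UTC on May 12.
Flight 2 lands earlier by 1 hour 25 minutes.

the second, by 1 hour 25 minutes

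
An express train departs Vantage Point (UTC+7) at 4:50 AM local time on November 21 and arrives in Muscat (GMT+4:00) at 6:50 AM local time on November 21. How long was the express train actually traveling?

5 hours

Departure in UTC: 4:50 AM − 7:00 = 9:50 PM on Nov 20.
Arrival in UTC: 6:50 AM − 4:00 = 2:50 AM on Nov 21.
Elapsed = 2:50 AM − 9:50 PM (+1 day) = 5 hours.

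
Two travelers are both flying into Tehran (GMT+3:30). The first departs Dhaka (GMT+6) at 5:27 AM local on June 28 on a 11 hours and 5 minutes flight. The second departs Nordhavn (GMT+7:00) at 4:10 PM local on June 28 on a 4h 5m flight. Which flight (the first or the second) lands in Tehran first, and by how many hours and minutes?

Flight 1 in UTC: 5:27 AM − 6:00 = 11:27 PM on Jun 27.
+11 hours and 5 minutes → arrive 10:32 AM UTC on Jun 28.
Flight 2 in UTC: 4:10 PM − 7:00 = 9:10 AM on Jun 28.
+4 hours 5 minutes → arrive 1:15 PM UTC on Jun 28.
Flight 1 lands earlier by 2 hours 43 minutes.

the first, by 2 hours 43 minutes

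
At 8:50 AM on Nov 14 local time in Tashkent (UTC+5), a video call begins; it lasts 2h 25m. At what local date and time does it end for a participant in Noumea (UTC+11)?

5:15 PM on Nov 14

Convert start to UTC: 8:50 AM − 5:00 = 3:50 AM UTC on Nov 14.
Add 2 hours 25 minutes duration → 6:15 AM UTC.
Noumea is UTC+11:00, so local end time = 6:15 AM + 11:00 = 5:15 PM on Nov 14.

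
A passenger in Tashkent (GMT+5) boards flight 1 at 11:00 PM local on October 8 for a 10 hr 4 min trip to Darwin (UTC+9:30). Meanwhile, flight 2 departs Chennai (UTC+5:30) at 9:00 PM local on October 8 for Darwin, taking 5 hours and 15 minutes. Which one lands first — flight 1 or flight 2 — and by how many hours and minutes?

the second, by 7 hours 19 minutes

Flight 1 in UTC: 11:00 PM − 5:00 = 6:00 PM on Oct 8.
+10 hours 4 minutes → arrive 4:04 AM UTC on Oct 9.
Flight 2 in UTC: 9:00 PM − 5:30 = 3:30 PM on Oct 8.
+5 hours 15 minutes → arrive 8:45 PM UTC on Oct 8.
Flight 2 lands earlier by 7 hours 19 minutes.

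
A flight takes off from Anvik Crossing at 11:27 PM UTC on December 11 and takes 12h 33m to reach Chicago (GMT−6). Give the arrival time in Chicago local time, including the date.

Departure is given in UTC: 11:27 PM on Dec 11.
Add 12 hours 33 minutes → 12:00 PM UTC (Dec 12).
Chicago is UTC−6:00: 12:00 PM − 6:00 = 6:00 AM on Dec 12.

6:00 AM on December 12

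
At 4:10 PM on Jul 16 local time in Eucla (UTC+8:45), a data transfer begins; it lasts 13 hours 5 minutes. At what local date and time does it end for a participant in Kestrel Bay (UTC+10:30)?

Convert start to UTC: 4:10 PM − 8:45 = 7:25 AM UTC on Jul 16.
Add 13 hours and 5 minutes duration → 8:30 PM UTC.
Kestrel Bay is UTC+10:30, so local end time = 8:30 PM + 10:30 = 7:00 AM on Jul 17.

7:00 AM on July 17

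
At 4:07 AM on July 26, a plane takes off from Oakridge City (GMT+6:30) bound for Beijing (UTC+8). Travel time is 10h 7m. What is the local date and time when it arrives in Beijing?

3:44 PM on July 26

Beijing is 1:30 ahead of Oakridge City.
After 10 hours 7 minutes it is 2:14 PM in Oakridge City.
Shift by the zone difference: 2:14 PM + 1:30 = 3:44 PM on Jul 26 in Beijing.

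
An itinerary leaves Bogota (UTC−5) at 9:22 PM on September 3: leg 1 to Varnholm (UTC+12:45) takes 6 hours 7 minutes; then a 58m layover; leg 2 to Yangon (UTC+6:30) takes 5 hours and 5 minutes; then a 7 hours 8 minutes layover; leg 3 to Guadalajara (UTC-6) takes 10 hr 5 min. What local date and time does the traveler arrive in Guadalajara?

1:45 AM on Sep 5

Convert departure to UTC: 9:22 PM + 5:00 = 2:22 AM UTC on Sep 4.
Add 6 hours and 7 minutes leg 1 → 8:29 AM UTC.
Add 58 minutes layover in Varnholm → 9:27 AM UTC.
Add 5 hours and 5 minutes leg 2 → 2:32 PM UTC.
Add 7 hours 8 minutes layover in Yangon → 9:40 PM UTC.
Add 10 hours 5 minutes leg 3 → 7:45 AM UTC (Sep 5).
Guadalajara is UTC−6:00, so local arrival = 7:45 AM − 6:00 = 1:45 AM on Sep 5.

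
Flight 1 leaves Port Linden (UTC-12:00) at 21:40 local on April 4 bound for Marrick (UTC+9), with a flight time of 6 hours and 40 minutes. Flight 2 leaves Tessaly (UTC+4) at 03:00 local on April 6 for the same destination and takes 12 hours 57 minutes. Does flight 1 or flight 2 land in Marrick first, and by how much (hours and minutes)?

Flight 1 in UTC: 21:40 + 12:00 = 09:40 on Apr 5.
+6 hours and 40 minutes → arrive 16:20 UTC on Apr 5.
Flight 2 in UTC: 03:00 − 4:00 = 23:00 on Apr 5.
+12 hours and 57 minutes → arrive 11:57 UTC on Apr 6.
Flight 1 lands earlier by 19 hours 37 minutes.

the first, by 19 hours 37 minutes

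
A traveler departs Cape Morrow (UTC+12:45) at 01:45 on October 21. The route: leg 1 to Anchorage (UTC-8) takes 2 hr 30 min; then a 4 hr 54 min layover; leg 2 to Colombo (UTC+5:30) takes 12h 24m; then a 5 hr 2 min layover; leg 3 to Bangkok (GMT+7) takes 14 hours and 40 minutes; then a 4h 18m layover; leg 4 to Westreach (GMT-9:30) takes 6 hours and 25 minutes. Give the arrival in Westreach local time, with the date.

Convert departure to UTC: 01:45 − 12:45 = 13:00 UTC on Oct 20.
Add 2 hours and 30 minutes leg 1 → 15:30 UTC.
Add 4 hours and 54 minutes layover in Anchorage → 20:24 UTC.
Add 12 hours 24 minutes leg 2 → 08:48 UTC (Oct 21).
Add 5 hours 2 minutes layover in Colombo → 13:50 UTC.
Add 14 hours 40 minutes leg 3 → 04:30 UTC (Oct 22).
Add 4 hours and 18 minutes layover in Bangkok → 08:48 UTC.
Add 6 hours 25 minutes leg 4 → 15:13 UTC.
Westreach is UTC−9:30, so local arrival = 15:13 − 9:30 = 05:43 on Oct 22.

05:43 on October 22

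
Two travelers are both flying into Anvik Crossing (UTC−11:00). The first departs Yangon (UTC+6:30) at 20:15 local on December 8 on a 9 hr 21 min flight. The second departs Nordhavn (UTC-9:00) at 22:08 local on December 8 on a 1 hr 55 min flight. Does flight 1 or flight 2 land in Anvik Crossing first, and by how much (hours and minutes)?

Flight 1 in UTC: 20:15 − 6:30 = 13:45 on Dec 8.
+9 hours and 21 minutes → arrive 23:06 UTC on Dec 8.
Flight 2 in UTC: 22:08 + 9:00 = 07:08 on Dec 9.
+1 hour and 55 minutes → arrive 09:03 UTC on Dec 9.
Flight 1 lands earlier by 9 hours 57 minutes.

the first, by 9 hours 57 minutes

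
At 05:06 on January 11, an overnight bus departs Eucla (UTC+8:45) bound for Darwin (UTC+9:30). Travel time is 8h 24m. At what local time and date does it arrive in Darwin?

14:15 on January 11

Convert departure to UTC: 05:06 − 8:45 = 20:21 UTC on Jan 10.
Add 8 hours 24 minutes travel time → 04:45 UTC (Jan 11).
Darwin is UTC+9:30, so local arrival = 04:45 + 9:30 = 14:15 on Jan 11.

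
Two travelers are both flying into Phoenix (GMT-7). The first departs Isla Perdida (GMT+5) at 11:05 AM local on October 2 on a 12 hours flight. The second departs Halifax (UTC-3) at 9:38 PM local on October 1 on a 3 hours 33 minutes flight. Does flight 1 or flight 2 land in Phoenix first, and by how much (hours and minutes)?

the second, by 13 hours 54 minutes

Flight 1 in UTC: 11:05 AM − 5:00 = 6:05 AM on Oct 2.
+12 hours → arrive 6:05 PM UTC on Oct 2.
Flight 2 in UTC: 9:38 PM + 3:00 = 12:38 AM on Oct 2.
+3 hours 33 minutes → arrive 4:11 AM UTC on Oct 2.
Flight 2 lands earlier by 13 hours 54 minutes.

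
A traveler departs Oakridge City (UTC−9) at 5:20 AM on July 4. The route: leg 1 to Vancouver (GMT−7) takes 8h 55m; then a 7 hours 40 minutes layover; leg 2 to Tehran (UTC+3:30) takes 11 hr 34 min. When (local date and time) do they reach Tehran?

Convert departure to UTC: 5:20 AM + 9:00 = 2:20 PM UTC on Jul 4.
Add 8 hours and 55 minutes leg 1 → 11:15 PM UTC.
Add 7 hours 40 minutes layover in Vancouver → 6:55 AM UTC (Jul 5).
Add 11 hours and 34 minutes leg 2 → 6:29 PM UTC.
Tehran is UTC+3:30, so local arrival = 6:29 PM + 3:30 = 9:59 PM on Jul 5.

9:59 PM on July 5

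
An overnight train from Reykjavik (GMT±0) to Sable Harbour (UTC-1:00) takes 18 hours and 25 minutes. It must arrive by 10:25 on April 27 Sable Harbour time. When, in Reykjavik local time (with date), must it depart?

17:00 on April 26

Target arrival in UTC: 10:25 + 1:00 = 11:25 on Apr 27.
Subtract 18 hours and 25 minutes → departure 17:00 UTC on Apr 26.
Reykjavik is UTC+0, so departure is 17:00 on Apr 26.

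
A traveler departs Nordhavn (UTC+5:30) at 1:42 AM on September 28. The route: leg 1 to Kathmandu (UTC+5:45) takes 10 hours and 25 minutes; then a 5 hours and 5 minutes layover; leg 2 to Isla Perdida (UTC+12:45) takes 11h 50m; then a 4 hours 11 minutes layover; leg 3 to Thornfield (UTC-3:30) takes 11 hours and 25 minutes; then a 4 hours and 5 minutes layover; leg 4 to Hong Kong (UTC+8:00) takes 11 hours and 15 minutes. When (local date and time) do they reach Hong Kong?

Convert departure to UTC: 1:42 AM − 5:30 = 8:12 PM UTC on Sep 27.
Add 10 hours and 25 minutes leg 1 → 6:37 AM UTC (Sep 28).
Add 5 hours and 5 minutes layover in Kathmandu → 11:42 AM UTC.
Add 11 hours and 50 minutes leg 2 → 11:32 PM UTC.
Add 4 hours and 11 minutes layover in Isla Perdida → 3:43 AM UTC (Sep 29).
Add 11 hours 25 minutes leg 3 → 3:08 PM UTC.
Add 4 hours and 5 minutes layover in Thornfield → 7:13 PM UTC.
Add 11 hours 15 minutes leg 4 → 6:28 AM UTC (Sep 30).
Hong Kong is UTC+8:00, so local arrival = 6:28 AM + 8:00 = 2:28 PM on Sep 30.

2:28 PM on Sep 30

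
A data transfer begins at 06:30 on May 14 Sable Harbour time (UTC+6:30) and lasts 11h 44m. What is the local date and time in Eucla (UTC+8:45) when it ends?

20:29 on May 14

Convert start to UTC: 06:30 − 6:30 = 00:00 UTC on May 14.
Add 11 hours and 44 minutes duration → 11:44 UTC.
Eucla is UTC+8:45, so local end time = 11:44 + 8:45 = 20:29 on May 14.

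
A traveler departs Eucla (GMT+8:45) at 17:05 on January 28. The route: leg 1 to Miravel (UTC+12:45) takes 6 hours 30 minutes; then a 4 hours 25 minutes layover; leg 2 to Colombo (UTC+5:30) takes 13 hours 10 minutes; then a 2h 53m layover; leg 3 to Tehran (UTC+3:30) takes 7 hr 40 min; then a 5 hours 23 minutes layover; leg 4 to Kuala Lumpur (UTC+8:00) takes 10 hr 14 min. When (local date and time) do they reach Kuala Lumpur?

18:35 on January 30

Convert departure to UTC: 17:05 − 8:45 = 08:20 UTC on Jan 28.
Add 6 hours and 30 minutes leg 1 → 14:50 UTC.
Add 4 hours and 25 minutes layover in Miravel → 19:15 UTC.
Add 13 hours 10 minutes leg 2 → 08:25 UTC (Jan 29).
Add 2 hours and 53 minutes layover in Colombo → 11:18 UTC.
Add 7 hours and 40 minutes leg 3 → 18:58 UTC.
Add 5 hours and 23 minutes layover in Tehran → 00:21 UTC (Jan 30).
Add 10 hours and 14 minutes leg 4 → 10:35 UTC.
Kuala Lumpur is UTC+8:00, so local arrival = 10:35 + 8:00 = 18:35 on Jan 30.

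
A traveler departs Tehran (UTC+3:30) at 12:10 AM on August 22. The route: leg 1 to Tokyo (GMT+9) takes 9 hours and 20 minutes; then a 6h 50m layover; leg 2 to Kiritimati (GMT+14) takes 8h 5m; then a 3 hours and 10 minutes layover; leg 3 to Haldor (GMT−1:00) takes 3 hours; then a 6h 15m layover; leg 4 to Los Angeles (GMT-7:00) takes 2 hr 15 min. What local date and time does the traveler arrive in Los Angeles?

4:35 AM on August 23

Convert departure to UTC: 12:10 AM − 3:30 = 8:40 PM UTC on Aug 21.
Add 9 hours 20 minutes leg 1 → 6:00 AM UTC (Aug 22).
Add 6 hours and 50 minutes layover in Tokyo → 12:50 PM UTC.
Add 8 hours 5 minutes leg 2 → 8:55 PM UTC.
Add 3 hours 10 minutes layover in Kiritimati → 12:05 AM UTC (Aug 23).
Add 3 hours leg 3 → 3:05 AM UTC.
Add 6 hours and 15 minutes layover in Haldor → 9:20 AM UTC.
Add 2 hours and 15 minutes leg 4 → 11:35 AM UTC.
Los Angeles is UTC−7:00, so local arrival = 11:35 AM − 7:00 = 4:35 AM on Aug 23.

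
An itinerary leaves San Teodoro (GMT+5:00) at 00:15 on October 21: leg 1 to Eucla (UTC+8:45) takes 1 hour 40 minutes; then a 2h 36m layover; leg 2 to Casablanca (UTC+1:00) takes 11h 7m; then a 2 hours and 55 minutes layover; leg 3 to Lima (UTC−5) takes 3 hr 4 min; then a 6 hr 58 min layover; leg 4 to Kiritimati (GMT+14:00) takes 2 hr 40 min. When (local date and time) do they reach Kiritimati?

16:15 on Oct 22

Convert departure to UTC: 00:15 − 5:00 = 19:15 UTC on Oct 20.
Add 1 hour and 40 minutes leg 1 → 20:55 UTC.
Add 2 hours 36 minutes layover in Eucla → 23:31 UTC.
Add 11 hours and 7 minutes leg 2 → 10:38 UTC (Oct 21).
Add 2 hours 55 minutes layover in Casablanca → 13:33 UTC.
Add 3 hours and 4 minutes leg 3 → 16:37 UTC.
Add 6 hours 58 minutes layover in Lima → 23:35 UTC.
Add 2 hours and 40 minutes leg 4 → 02:15 UTC (Oct 22).
Kiritimati is UTC+14:00, so local arrival = 02:15 + 14:00 = 16:15 on Oct 22.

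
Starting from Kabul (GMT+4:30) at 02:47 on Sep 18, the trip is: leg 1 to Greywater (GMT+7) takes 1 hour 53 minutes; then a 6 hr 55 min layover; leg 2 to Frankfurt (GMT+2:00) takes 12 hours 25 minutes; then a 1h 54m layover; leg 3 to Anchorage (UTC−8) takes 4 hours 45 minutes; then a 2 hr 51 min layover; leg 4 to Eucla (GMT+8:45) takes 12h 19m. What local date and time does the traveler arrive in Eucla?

02:04 on September 20

Convert departure to UTC: 02:47 − 4:30 = 22:17 UTC on Sep 17.
Add 1 hour and 53 minutes leg 1 → 00:10 UTC (Sep 18).
Add 6 hours and 55 minutes layover in Greywater → 07:05 UTC.
Add 12 hours 25 minutes leg 2 → 19:30 UTC.
Add 1 hour and 54 minutes layover in Frankfurt → 21:24 UTC.
Add 4 hours 45 minutes leg 3 → 02:09 UTC (Sep 19).
Add 2 hours 51 minutes layover in Anchorage → 05:00 UTC.
Add 12 hours and 19 minutes leg 4 → 17:19 UTC.
Eucla is UTC+8:45, so local arrival = 17:19 + 8:45 = 02:04 on Sep 20.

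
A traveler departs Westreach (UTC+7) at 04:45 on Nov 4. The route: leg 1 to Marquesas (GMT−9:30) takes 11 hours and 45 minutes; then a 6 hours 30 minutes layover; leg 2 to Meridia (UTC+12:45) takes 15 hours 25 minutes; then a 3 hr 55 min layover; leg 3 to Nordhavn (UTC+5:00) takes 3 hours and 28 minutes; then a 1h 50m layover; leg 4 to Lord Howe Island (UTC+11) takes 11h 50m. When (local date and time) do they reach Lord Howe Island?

15:28 on November 6

Convert departure to UTC: 04:45 − 7:00 = 21:45 UTC on Nov 3.
Add 11 hours 45 minutes leg 1 → 09:30 UTC (Nov 4).
Add 6 hours 30 minutes layover in Marquesas → 16:00 UTC.
Add 15 hours and 25 minutes leg 2 → 07:25 UTC (Nov 5).
Add 3 hours and 55 minutes layover in Meridia → 11:20 UTC.
Add 3 hours 28 minutes leg 3 → 14:48 UTC.
Add 1 hour and 50 minutes layover in Nordhavn → 16:38 UTC.
Add 11 hours 50 minutes leg 4 → 04:28 UTC (Nov 6).
Lord Howe Island is UTC+11:00, so local arrival = 04:28 + 11:00 = 15:28 on Nov 6.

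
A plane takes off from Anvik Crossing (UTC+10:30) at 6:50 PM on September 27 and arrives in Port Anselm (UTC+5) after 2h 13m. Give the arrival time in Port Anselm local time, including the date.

Convert departure to UTC: 6:50 PM − 10:30 = 8:20 AM UTC on Sep 27.
Add 2 hours and 13 minutes travel time → 10:33 AM UTC.
Port Anselm is UTC+5:00, so local arrival = 10:33 AM + 5:00 = 3:33 PM on Sep 27.

3:33 PM on Sep 27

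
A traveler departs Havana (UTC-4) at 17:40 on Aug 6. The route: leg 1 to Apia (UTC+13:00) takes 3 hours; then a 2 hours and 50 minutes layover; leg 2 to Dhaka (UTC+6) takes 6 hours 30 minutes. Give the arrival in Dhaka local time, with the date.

16:00 on August 7

Convert departure to UTC: 17:40 + 4:00 = 21:40 UTC on Aug 6.
Add 3 hours leg 1 → 00:40 UTC (Aug 7).
Add 2 hours 50 minutes layover in Apia → 03:30 UTC.
Add 6 hours 30 minutes leg 2 → 10:00 UTC.
Dhaka is UTC+6:00, so local arrival = 10:00 + 6:00 = 16:00 on Aug 7.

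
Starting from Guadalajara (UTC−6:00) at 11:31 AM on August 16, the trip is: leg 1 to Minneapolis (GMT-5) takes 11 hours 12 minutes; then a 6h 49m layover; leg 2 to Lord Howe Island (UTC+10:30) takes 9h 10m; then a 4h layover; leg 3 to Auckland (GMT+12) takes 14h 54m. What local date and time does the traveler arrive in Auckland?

Convert departure to UTC: 11:31 AM + 6:00 = 5:31 PM UTC on Aug 16.
Add 11 hours and 12 minutes leg 1 → 4:43 AM UTC (Aug 17).
Add 6 hours 49 minutes layover in Minneapolis → 11:32 AM UTC.
Add 9 hours and 10 minutes leg 2 → 8:42 PM UTC.
Add 4 hours layover in Lord Howe Island → 12:42 AM UTC (Aug 18).
Add 14 hours 54 minutes leg 3 → 3:36 PM UTC.
Auckland is UTC+12:00, so local arrival = 3:36 PM + 12:00 = 3:36 AM on Aug 19.

3:36 AM on August 19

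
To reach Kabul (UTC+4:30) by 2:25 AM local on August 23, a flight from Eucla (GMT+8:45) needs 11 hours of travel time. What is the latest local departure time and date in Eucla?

Target arrival in UTC: 2:25 AM − 4:30 = 9:55 PM on Aug 22.
Subtract 11 hours → departure 10:55 AM UTC on Aug 22.
Eucla is UTC+8:45: 10:55 AM + 8:45 = 7:40 PM on Aug 22.

7:40 PM on August 22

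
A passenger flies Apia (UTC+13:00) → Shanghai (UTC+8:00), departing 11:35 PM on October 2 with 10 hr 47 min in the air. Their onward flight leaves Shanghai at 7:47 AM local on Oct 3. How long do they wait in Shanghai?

2 hours 25 minutes

Convert departure to UTC: 11:35 PM − 13:00 = 10:35 AM UTC on Oct 2.
Add 10 hours 47 minutes flight time → 9:22 PM UTC.
Shanghai is UTC+8:00, so local arrival = 9:22 PM + 8:00 = 5:22 AM on Oct 3.
Layover = 7:47 AM − 5:22 AM = 2 hours 25 minutes.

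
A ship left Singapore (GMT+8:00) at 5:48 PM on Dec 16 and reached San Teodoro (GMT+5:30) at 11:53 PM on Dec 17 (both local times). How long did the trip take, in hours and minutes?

32 hours 35 minutes

Departure in UTC: 5:48 PM − 8:00 = 9:48 AM on Dec 16.
Arrival in UTC: 11:53 PM − 5:30 = 6:23 PM on Dec 17.
Elapsed = 6:23 PM − 9:48 AM (+1 day) = 32 hours 35 minutes.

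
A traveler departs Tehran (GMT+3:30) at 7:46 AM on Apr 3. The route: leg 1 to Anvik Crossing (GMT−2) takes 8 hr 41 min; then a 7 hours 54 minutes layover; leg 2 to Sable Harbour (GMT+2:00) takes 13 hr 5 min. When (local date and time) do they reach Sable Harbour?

11:56 AM on Apr 4

Convert departure to UTC: 7:46 AM − 3:30 = 4:16 AM UTC on Apr 3.
Add 8 hours and 41 minutes leg 1 → 12:57 PM UTC.
Add 7 hours and 54 minutes layover in Anvik Crossing → 8:51 PM UTC.
Add 13 hours 5 minutes leg 2 → 9:56 AM UTC (Apr 4).
Sable Harbour is UTC+2:00, so local arrival = 9:56 AM + 2:00 = 11:56 AM on Apr 4.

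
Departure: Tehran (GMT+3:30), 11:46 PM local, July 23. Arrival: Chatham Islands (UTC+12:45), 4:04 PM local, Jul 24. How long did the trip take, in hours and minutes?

Departure in UTC: 11:46 PM − 3:30 = 8:16 PM on Jul 23.
Arrival in UTC: 4:04 PM − 12:45 = 3:19 AM on Jul 24.
Elapsed = 3:19 AM − 8:16 PM (+1 day) = 7 hours 3 minutes.

7 hours 3 minutes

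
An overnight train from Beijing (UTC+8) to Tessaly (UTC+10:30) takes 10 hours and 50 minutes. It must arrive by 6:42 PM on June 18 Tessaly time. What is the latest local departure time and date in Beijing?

Target arrival in UTC: 6:42 PM − 10:30 = 8:12 AM on Jun 18.
Subtract 10 hours 50 minutes → departure 9:22 PM UTC on Jun 17.
Beijing is UTC+8:00: 9:22 PM + 8:00 = 5:22 AM on Jun 18.

5:22 AM on June 18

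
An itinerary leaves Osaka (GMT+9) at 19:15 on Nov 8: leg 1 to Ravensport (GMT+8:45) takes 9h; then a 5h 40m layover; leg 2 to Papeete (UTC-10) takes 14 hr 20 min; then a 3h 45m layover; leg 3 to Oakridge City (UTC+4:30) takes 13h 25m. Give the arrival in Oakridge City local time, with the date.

Convert departure to UTC: 19:15 − 9:00 = 10:15 UTC on Nov 8.
Add 9 hours leg 1 → 19:15 UTC.
Add 5 hours 40 minutes layover in Ravensport → 00:55 UTC (Nov 9).
Add 14 hours 20 minutes leg 2 → 15:15 UTC.
Add 3 hours 45 minutes layover in Papeete → 19:00 UTC.
Add 13 hours 25 minutes leg 3 → 08:25 UTC (Nov 10).
Oakridge City is UTC+4:30, so local arrival = 08:25 + 4:30 = 12:55 on Nov 10.

12:55 on November 10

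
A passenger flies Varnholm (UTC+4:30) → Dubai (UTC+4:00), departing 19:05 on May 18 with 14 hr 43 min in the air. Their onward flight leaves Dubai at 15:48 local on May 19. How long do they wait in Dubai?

Convert departure to UTC: 19:05 − 4:30 = 14:35 UTC on May 18.
Add 14 hours 43 minutes flight time → 05:18 UTC (May 19).
Dubai is UTC+4:00, so local arrival = 05:18 + 4:00 = 09:18 on May 19.
Layover = 15:48 − 09:18 = 6 hours 30 minutes.

6 hours 30 minutes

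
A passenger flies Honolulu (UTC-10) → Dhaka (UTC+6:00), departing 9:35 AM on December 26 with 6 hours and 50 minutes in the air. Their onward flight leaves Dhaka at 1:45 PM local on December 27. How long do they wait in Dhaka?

Convert departure to UTC: 9:35 AM + 10:00 = 7:35 PM UTC on Dec 26.
Add 6 hours and 50 minutes flight time → 2:25 AM UTC (Dec 27).
Dhaka is UTC+6:00, so local arrival = 2:25 AM + 6:00 = 8:25 AM on Dec 27.
Layover = 1:45 PM − 8:25 AM = 5 hours 20 minutes.

5 hours 20 minutes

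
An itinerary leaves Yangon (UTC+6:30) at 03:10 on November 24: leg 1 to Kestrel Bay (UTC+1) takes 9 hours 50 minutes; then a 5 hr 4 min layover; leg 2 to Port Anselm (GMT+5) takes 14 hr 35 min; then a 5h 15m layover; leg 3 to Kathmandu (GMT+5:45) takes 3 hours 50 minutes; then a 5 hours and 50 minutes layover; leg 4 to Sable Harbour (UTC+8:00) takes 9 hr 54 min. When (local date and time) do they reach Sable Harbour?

Convert departure to UTC: 03:10 − 6:30 = 20:40 UTC on Nov 23.
Add 9 hours 50 minutes leg 1 → 06:30 UTC (Nov 24).
Add 5 hours and 4 minutes layover in Kestrel Bay → 11:34 UTC.
Add 14 hours 35 minutes leg 2 → 02:09 UTC (Nov 25).
Add 5 hours and 15 minutes layover in Port Anselm → 07:24 UTC.
Add 3 hours 50 minutes leg 3 → 11:14 UTC.
Add 5 hours 50 minutes layover in Kathmandu → 17:04 UTC.
Add 9 hours and 54 minutes leg 4 → 02:58 UTC (Nov 26).
Sable Harbour is UTC+8:00, so local arrival = 02:58 + 8:00 = 10:58 on Nov 26.

10:58 on Nov 26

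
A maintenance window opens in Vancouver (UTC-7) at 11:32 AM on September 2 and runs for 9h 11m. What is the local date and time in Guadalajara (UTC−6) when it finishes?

Convert start to UTC: 11:32 AM + 7:00 = 6:32 PM UTC on Sep 2.
Add 9 hours and 11 minutes duration → 3:43 AM UTC (Sep 3).
Guadalajara is UTC−6:00, so local end time = 3:43 AM − 6:00 = 9:43 PM on Sep 2.

9:43 PM on September 2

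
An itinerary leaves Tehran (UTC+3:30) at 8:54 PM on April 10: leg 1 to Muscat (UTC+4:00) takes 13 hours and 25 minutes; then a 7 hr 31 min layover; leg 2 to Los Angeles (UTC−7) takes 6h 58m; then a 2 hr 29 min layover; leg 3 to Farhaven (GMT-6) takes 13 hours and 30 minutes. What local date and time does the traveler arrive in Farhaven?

7:17 AM on April 12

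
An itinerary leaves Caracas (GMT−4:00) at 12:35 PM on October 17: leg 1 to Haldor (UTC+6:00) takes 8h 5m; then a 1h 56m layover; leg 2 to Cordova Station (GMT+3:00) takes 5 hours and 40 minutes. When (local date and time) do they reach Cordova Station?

Convert departure to UTC: 12:35 PM + 4:00 = 4:35 PM UTC on Oct 17.
Add 8 hours and 5 minutes leg 1 → 12:40 AM UTC (Oct 18).
Add 1 hour and 56 minutes layover in Haldor → 2:36 AM UTC.
Add 5 hours 40 minutes leg 2 → 8:16 AM UTC.
Cordova Station is UTC+3:00, so local arrival = 8:16 AM + 3:00 = 11:16 AM on Oct 18.

11:16 AM on October 18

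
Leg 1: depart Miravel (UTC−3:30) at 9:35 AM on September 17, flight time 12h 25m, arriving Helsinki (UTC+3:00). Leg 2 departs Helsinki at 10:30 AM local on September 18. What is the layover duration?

Convert departure to UTC: 9:35 AM + 3:30 = 1:05 PM UTC on Sep 17.
Add 12 hours 25 minutes flight time → 1:30 AM UTC (Sep 18).
Helsinki is UTC+3:00, so local arrival = 1:30 AM + 3:00 = 4:30 AM on Sep 18.
Layover = 10:30 AM − 4:30 AM = 6 hours.

6 hours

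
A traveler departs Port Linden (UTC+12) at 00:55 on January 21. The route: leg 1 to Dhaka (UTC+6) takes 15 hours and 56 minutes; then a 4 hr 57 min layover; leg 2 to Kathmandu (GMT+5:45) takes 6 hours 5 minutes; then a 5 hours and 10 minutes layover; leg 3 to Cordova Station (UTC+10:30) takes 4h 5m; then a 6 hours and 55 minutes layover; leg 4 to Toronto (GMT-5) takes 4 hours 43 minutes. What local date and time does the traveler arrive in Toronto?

Convert departure to UTC: 00:55 − 12:00 = 12:55 UTC on Jan 20.
Add 15 hours 56 minutes leg 1 → 04:51 UTC (Jan 21).
Add 4 hours and 57 minutes layover in Dhaka → 09:48 UTC.
Add 6 hours 5 minutes leg 2 → 15:53 UTC.
Add 5 hours and 10 minutes layover in Kathmandu → 21:03 UTC.
Add 4 hours and 5 minutes leg 3 → 01:08 UTC (Jan 22).
Add 6 hours 55 minutes layover in Cordova Station → 08:03 UTC.
Add 4 hours and 43 minutes leg 4 → 12:46 UTC.
Toronto is UTC−5:00, so local arrival = 12:46 − 5:00 = 07:46 on Jan 22.

07:46 on January 22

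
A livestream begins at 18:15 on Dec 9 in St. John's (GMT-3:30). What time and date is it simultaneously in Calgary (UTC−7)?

14:45 on Dec 9

Calgary is 3:30 behind St. John's.
Shift by the zone difference: 18:15 − 3:30 = 14:45 on Dec 9 in Calgary.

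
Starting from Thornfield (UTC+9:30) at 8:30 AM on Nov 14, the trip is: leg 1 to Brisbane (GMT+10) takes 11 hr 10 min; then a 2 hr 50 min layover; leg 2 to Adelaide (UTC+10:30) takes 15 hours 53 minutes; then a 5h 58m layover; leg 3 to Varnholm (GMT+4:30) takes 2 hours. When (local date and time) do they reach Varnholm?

Convert departure to UTC: 8:30 AM − 9:30 = 11:00 PM UTC on Nov 13.
Add 11 hours 10 minutes leg 1 → 10:10 AM UTC (Nov 14).
Add 2 hours 50 minutes layover in Brisbane → 1:00 PM UTC.
Add 15 hours and 53 minutes leg 2 → 4:53 AM UTC (Nov 15).
Add 5 hours 58 minutes layover in Adelaide → 10:51 AM UTC.
Add 2 hours leg 3 → 12:51 PM UTC.
Varnholm is UTC+4:30, so local arrival = 12:51 PM + 4:30 = 5:21 PM on Nov 15.

5:21 PM on November 15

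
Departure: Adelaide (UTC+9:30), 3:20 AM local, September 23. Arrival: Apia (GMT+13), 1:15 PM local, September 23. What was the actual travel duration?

6 hours 25 minutes

Departure in UTC: 3:20 AM − 9:30 = 5:50 PM on Sep 22.
Arrival in UTC: 1:15 PM − 13:00 = 12:15 AM on Sep 23.
Elapsed = 12:15 AM − 5:50 PM (+1 day) = 6 hours 25 minutes.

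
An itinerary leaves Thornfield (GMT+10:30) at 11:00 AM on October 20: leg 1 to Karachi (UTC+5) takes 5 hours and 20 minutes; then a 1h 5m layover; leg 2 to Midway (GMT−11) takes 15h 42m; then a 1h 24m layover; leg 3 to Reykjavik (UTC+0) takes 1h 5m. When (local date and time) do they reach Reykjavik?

1:06 AM on Oct 21

Convert departure to UTC: 11:00 AM − 10:30 = 12:30 AM UTC on Oct 20.
Add 5 hours and 20 minutes leg 1 → 5:50 AM UTC.
Add 1 hour and 5 minutes layover in Karachi → 6:55 AM UTC.
Add 15 hours 42 minutes leg 2 → 10:37 PM UTC.
Add 1 hour 24 minutes layover in Midway → 12:01 AM UTC (Oct 21).
Add 1 hour and 5 minutes leg 3 → 1:06 AM UTC.
Reykjavik is UTC+0, so local arrival is the same: 1:06 AM on Oct 21.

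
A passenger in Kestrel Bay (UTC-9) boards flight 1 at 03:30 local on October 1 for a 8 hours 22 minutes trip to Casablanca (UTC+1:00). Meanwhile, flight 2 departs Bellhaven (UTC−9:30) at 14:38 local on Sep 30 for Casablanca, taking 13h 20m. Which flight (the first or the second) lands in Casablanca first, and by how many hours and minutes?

the second, by 7 hours 24 minutes

Flight 1 in UTC: 03:30 + 9:00 = 12:30 on Oct 1.
+8 hours and 22 minutes → arrive 20:52 UTC on Oct 1.
Flight 2 in UTC: 14:38 + 9:30 = 00:08 on Oct 1.
+13 hours 20 minutes → arrive 13:28 UTC on Oct 1.
Flight 2 lands earlier by 7 hours 24 minutes.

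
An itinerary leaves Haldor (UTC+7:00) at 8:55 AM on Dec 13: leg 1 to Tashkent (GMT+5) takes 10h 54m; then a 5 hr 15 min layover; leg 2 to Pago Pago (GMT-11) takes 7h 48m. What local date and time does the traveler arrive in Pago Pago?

Convert departure to UTC: 8:55 AM − 7:00 = 1:55 AM UTC on Dec 13.
Add 10 hours and 54 minutes leg 1 → 12:49 PM UTC.
Add 5 hours and 15 minutes layover in Tashkent → 6:04 PM UTC.
Add 7 hours and 48 minutes leg 2 → 1:52 AM UTC (Dec 14).
Pago Pago is UTC−11:00, so local arrival = 1:52 AM − 11:00 = 2:52 PM on Dec 13.

2:52 PM on Dec 13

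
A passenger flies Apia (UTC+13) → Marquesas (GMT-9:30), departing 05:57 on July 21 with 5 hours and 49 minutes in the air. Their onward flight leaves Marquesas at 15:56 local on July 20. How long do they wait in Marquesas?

2 hours 40 minutes

Convert departure to UTC: 05:57 − 13:00 = 16:57 UTC on Jul 20.
Add 5 hours 49 minutes flight time → 22:46 UTC.
Marquesas is UTC−9:30, so local arrival = 22:46 − 9:30 = 13:16 on Jul 20.
Layover = 15:56 − 13:16 = 2 hours 40 minutes.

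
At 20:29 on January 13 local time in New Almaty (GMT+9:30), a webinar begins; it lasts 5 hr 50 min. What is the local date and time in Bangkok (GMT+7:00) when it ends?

23:49 on Jan 13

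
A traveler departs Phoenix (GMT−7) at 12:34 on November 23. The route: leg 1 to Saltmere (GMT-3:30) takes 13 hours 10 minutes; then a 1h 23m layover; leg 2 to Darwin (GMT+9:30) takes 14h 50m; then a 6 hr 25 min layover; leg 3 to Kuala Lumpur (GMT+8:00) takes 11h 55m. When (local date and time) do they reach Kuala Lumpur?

Convert departure to UTC: 12:34 + 7:00 = 19:34 UTC on Nov 23.
Add 13 hours and 10 minutes leg 1 → 08:44 UTC (Nov 24).
Add 1 hour and 23 minutes layover in Saltmere → 10:07 UTC.
Add 14 hours 50 minutes leg 2 → 00:57 UTC (Nov 25).
Add 6 hours 25 minutes layover in Darwin → 07:22 UTC.
Add 11 hours and 55 minutes leg 3 → 19:17 UTC.
Kuala Lumpur is UTC+8:00, so local arrival = 19:17 + 8:00 = 03:17 on Nov 26.

03:17 on November 26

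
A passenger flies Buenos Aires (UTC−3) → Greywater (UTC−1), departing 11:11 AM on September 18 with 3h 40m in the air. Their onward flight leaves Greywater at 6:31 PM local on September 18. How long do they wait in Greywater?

1 hour 40 minutes

Convert departure to UTC: 11:11 AM + 3:00 = 2:11 PM UTC on Sep 18.
Add 3 hours 40 minutes flight time → 5:51 PM UTC.
Greywater is UTC−1:00, so local arrival = 5:51 PM − 1:00 = 4:51 PM on Sep 18.
Layover = 6:31 PM − 4:51 PM = 1 hour 40 minutes.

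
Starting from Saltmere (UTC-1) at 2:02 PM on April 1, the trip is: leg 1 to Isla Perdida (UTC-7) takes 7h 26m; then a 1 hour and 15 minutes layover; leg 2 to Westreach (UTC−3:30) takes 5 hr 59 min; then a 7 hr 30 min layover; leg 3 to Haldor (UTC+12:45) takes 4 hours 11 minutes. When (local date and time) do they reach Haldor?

6:08 AM on April 3

Convert departure to UTC: 2:02 PM + 1:00 = 3:02 PM UTC on Apr 1.
Add 7 hours 26 minutes leg 1 → 10:28 PM UTC.
Add 1 hour 15 minutes layover in Isla Perdida → 11:43 PM UTC.
Add 5 hours and 59 minutes leg 2 → 5:42 AM UTC (Apr 2).
Add 7 hours and 30 minutes layover in Westreach → 1:12 PM UTC.
Add 4 hours and 11 minutes leg 3 → 5:23 PM UTC.
Haldor is UTC+12:45, so local arrival = 5:23 PM + 12:45 = 6:08 AM on Apr 3.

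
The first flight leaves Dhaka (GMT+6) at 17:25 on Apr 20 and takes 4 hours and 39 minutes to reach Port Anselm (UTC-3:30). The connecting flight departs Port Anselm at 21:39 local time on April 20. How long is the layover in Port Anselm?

9 hours 5 minutes

Convert departure to UTC: 17:25 − 6:00 = 11:25 UTC on Apr 20.
Add 4 hours and 39 minutes flight time → 16:04 UTC.
Port Anselm is UTC−3:30, so local arrival = 16:04 − 3:30 = 12:34 on Apr 20.
Layover = 21:39 − 12:34 = 9 hours 5 minutes.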